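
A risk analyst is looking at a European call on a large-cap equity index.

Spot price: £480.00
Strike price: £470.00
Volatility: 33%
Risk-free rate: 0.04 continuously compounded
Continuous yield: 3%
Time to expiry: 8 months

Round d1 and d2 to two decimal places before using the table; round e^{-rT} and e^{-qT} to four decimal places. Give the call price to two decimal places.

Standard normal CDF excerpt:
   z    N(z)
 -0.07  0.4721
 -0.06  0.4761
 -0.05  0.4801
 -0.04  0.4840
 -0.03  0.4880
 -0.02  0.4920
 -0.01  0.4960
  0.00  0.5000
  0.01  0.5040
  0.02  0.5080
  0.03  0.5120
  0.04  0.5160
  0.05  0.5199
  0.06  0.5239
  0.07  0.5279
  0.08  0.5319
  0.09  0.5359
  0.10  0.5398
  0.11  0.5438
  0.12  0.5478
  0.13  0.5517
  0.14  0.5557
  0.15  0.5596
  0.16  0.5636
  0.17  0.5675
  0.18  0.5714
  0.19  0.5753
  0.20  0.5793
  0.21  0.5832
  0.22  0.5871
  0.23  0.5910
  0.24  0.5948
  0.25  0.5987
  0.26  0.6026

£56.52

σ√T = 0.33 × 0.8165 = 0.2694
d₁ = [ln(480/470) + (0.04 − 0.03 + ½·0.33²)·0.6667] / (σ√T) = (0.0211 + 0.0430) / 0.2694 = 0.2376 ⇒ 0.24
d₂ = 0.2376 − 0.2694 = -0.0318 ⇒ -0.03
e^(−qT) = e^(−0.03·0.6667) = 0.9802;  e^(−rT) = e^(−0.04·0.6667) = 0.9737
N(d₁) = N(0.24) = 0.5948;  N(d₂) = N(-0.03) = 0.4880
C = 480·0.9802·0.5948 − 470·0.9737·0.4880 = 279.8510 − 223.3278 = 56.5232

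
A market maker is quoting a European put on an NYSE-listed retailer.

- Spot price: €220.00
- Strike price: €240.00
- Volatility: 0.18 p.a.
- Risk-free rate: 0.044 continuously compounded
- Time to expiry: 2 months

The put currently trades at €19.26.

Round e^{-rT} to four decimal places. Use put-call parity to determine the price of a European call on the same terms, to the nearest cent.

e^(−rT) = e^(−0.044·0.1667) = 0.9927
Put-call parity: C − P = S − K·e^(−rT) = 220 − 240·0.9927 = 220 − 238.2480 = -18.2480
C = P + (C − P) = 19.26 + (-18.2480) = 1.0120

€1.01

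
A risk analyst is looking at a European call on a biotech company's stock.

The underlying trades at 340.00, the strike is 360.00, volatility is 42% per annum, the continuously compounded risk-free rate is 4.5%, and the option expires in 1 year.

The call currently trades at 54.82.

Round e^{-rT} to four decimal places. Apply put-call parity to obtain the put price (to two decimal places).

58.98

exp(−rT) = exp(−0.045·1) = 0.9560
Put-call parity: C − P = S − K·e^(−rT) = 340 − 360·0.9560 = 340 − 344.1600 = -4.1600
P = C − (C − P) = 54.82 − (-4.1600) = 58.9800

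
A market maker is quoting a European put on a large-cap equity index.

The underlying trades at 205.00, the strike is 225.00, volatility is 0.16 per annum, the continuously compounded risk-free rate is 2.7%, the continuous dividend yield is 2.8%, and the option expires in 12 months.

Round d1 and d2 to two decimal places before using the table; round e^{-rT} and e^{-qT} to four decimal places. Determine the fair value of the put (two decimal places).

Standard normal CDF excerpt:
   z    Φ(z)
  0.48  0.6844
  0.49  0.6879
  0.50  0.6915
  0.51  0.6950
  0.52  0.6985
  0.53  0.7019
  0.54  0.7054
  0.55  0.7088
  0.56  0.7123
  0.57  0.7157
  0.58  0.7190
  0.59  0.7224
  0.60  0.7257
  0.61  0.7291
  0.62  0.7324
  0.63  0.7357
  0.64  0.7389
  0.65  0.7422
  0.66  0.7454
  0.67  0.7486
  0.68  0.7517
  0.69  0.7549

25.41

σ√T = 0.16·√1 = 0.1600
d₁ = [ln(205/225) + (0.027 − 0.028 + ½·0.16²)·1] / (σ√T) = (-0.0931 + 0.0118) / 0.1600 = -0.5081 ⇒ -0.51
d₂ = -0.5081 − 0.1600 = -0.6681 ⇒ -0.67
exp(−qT) = exp(−0.028·1) = 0.9724;  exp(−rT) = exp(−0.027·1) = 0.9734
P = 225·0.9734·N(0.67) − 205·0.9724·N(0.51) = 225·0.9734·0.7486 − 205·0.9724·0.6950 = 163.9546 − 138.5427 = 25.4119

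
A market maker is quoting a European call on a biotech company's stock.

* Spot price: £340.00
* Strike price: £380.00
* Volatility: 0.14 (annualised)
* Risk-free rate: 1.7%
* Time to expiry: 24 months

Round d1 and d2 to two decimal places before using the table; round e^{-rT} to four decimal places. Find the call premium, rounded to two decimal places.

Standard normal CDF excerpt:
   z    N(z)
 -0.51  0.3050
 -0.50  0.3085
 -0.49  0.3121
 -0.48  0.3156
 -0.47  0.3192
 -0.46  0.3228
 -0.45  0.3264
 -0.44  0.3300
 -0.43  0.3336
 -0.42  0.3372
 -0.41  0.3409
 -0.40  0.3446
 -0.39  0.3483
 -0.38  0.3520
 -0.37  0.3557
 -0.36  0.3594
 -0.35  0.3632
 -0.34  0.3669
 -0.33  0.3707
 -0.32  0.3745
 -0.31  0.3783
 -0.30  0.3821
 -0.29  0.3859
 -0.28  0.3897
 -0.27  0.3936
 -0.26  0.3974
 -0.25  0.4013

σ√T = 0.14·√2 = 0.1980
d₁ = [ln(340/380) + (0.017 + 0.14²/2)·2] / 0.1980 = [-0.1112 + 0.0536] / 0.1980 = -0.2911 ≈ -0.29
d₂ = d₁ − σ√T = -0.2911 − 0.1980 = -0.4890 ≈ -0.49
exp(−rT) = exp(−0.017·2) = 0.9666
C = 340·N(-0.29) − 380·0.9666·N(-0.49) = 340·0.3859 − 380·0.9666·0.3121 = 131.2060 − 114.6368 = 16.5692

£16.57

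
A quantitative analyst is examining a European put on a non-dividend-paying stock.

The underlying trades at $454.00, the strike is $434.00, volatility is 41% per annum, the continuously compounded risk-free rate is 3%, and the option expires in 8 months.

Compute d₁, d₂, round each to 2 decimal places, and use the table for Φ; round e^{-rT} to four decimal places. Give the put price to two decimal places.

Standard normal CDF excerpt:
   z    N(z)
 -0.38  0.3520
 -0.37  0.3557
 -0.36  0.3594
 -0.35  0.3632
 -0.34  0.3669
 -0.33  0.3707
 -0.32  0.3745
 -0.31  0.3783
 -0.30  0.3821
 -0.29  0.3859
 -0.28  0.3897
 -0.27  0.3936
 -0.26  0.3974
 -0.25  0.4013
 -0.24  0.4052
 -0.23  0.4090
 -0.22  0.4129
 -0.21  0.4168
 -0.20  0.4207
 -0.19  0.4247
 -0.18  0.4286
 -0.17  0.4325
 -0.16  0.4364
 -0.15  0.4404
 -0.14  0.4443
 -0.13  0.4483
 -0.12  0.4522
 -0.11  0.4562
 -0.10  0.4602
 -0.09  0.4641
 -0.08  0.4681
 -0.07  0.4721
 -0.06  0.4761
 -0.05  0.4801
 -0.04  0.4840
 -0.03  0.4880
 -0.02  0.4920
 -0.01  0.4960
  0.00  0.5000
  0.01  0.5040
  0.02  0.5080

σ√T = 0.41·√0.6667 = 0.3348
ln(S/K) + (r + σ²/2)T = ln(454/434) + (0.03 + 0.41²/2)·0.6667 = 0.0451 + 0.0760 = 0.1211
d₁ = 0.1211 / 0.3348 = 0.3617 which rounds to 0.36
d₂ = d₁ − σ√T = 0.3617 − 0.3348 = 0.0269 which rounds to 0.03
e^(−rT) = e^(−0.03·0.6667) = 0.9802
N(−d₂) = N(-0.03) = 0.4880;  N(−d₁) = N(-0.36) = 0.3594
P = 434·0.9802·0.4880 − 454·0.3594 = 207.5985 − 163.1676 = 44.4309

$44.43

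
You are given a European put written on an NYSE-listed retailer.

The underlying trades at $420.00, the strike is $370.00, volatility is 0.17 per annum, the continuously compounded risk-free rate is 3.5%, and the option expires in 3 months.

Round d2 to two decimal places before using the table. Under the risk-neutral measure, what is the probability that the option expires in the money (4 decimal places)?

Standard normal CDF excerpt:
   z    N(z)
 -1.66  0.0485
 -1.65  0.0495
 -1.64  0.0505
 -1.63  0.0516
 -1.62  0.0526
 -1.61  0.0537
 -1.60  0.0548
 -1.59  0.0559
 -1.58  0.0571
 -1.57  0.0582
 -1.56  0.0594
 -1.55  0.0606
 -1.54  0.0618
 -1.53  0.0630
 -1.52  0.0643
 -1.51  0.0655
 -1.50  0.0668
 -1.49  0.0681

σ√T = 0.17·√0.25 = 0.0850
ln(S/K) + (r + σ²/2)T = ln(420/370) + (0.035 + 0.17²/2)·0.25 = 0.1268 + 0.0124 = 0.1391
d₁ = 0.1391 / 0.0850 = 1.6366 which rounds to 1.64
d₂ = d₁ − σ√T = 1.6366 − 0.0850 = 1.5516 which rounds to 1.55
Pr(exercise) under Q = N(−d₂) = N(-1.55) = 0.0606

0.0606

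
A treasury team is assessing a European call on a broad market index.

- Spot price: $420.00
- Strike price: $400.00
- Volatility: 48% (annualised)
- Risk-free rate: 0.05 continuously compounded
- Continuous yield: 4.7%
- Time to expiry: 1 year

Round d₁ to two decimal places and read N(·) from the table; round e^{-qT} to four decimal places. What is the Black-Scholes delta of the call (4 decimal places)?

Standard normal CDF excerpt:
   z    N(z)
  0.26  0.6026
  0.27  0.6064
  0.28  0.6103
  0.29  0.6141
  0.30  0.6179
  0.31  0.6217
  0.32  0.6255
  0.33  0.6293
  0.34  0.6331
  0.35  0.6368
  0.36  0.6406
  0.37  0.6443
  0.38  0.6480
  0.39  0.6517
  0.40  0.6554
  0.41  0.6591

σ√T = 0.48·√1 = 0.4800
ln(S/K) + (r − q + σ²/2)T = ln(420/400) + (0.05 − 0.047 + 0.48²/2)·1 = 0.0488 + 0.1182 = 0.1670
d₁ = 0.1670 / 0.4800 = 0.3479 ≈ 0.35
N(d₁) = N(0.35) = 0.6368
Δ_call = e^(−qT)·N(d₁) = 0.9541·0.6368 = 0.6076

0.6076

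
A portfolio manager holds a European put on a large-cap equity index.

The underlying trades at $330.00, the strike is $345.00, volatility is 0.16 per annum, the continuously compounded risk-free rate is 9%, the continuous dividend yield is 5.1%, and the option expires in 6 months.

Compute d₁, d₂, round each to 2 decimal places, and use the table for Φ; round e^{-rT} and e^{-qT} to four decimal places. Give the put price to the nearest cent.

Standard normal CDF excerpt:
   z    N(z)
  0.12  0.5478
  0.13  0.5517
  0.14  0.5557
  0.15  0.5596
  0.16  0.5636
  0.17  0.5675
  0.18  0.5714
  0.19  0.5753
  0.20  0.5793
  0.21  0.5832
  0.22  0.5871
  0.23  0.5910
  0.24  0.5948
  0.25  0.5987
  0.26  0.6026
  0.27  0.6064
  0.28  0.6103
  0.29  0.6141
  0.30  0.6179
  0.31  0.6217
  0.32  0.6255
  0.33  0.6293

$19.99

T = 0.5;  σ√T = 0.1131
ln(S/K) + (r − q + σ²/2)T = ln(330/345) + (0.09 − 0.051 + 0.16²/2)·0.5 = -0.0445 + 0.0259 = -0.0186
d₁ = -0.0186 / 0.1131 = -0.1640 → -0.16
d₂ = d₁ − σ√T = -0.1640 − 0.1131 = -0.2771 → -0.28
exp(−qT) = exp(−0.051·0.5) = 0.9748;  exp(−rT) = exp(−0.09·0.5) = 0.9560
N(−d₂) = N(0.28) = 0.6103;  N(−d₁) = N(0.16) = 0.5636
P = 345·0.9560·0.6103 − 330·0.9748·0.5636 = 201.2891 − 181.3011 = 19.9880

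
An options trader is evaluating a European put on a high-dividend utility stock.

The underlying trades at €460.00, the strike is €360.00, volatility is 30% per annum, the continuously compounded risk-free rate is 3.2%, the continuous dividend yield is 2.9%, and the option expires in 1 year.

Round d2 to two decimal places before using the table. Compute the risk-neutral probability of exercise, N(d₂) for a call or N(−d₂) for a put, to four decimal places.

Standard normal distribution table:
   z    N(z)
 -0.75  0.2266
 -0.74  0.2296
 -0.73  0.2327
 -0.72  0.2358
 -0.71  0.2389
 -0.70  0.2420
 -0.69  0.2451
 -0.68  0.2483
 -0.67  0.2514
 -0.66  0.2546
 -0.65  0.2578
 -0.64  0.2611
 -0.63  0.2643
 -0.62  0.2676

0.2483

σ√T = 0.3 × 1.0000 = 0.3000
d₁ = [ln(460/360) + (0.032 − 0.029 + 0.3²/2)·1] / 0.3000 = [0.2451 + 0.0480] / 0.3000 = 0.9771 ⇒ 0.98
d₂ = d₁ − σ√T = 0.9771 − 0.3000 = 0.6771 ⇒ 0.68
Pr(exercise) under Q = N(−d₂) = N(-0.68) = 0.2483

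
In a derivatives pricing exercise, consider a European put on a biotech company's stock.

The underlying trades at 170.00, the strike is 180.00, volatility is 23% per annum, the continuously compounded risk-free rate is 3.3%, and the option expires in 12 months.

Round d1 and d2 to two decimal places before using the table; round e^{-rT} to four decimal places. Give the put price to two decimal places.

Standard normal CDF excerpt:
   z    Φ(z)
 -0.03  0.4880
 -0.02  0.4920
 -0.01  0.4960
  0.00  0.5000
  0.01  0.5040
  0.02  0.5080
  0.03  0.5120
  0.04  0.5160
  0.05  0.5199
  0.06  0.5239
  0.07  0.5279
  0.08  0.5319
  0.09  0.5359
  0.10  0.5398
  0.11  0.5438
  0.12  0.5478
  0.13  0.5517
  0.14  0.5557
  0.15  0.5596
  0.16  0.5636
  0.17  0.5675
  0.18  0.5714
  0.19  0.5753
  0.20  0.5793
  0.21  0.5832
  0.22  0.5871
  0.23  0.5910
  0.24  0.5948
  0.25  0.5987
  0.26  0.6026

σ√T = 0.23 × 1.0000 = 0.2300
d₁ = [ln(170/180) + (0.033 + ½·0.23²)·1] / (σ√T) = (-0.0572 + 0.0595) / 0.2300 = 0.0100 ≈ 0.01
d₂ = 0.0100 − 0.2300 = -0.2200 ≈ -0.22
e^(−rT) = e^(−0.033·1) = 0.9675
P = 180·0.9675·N(0.22) − 170·N(-0.01) = 180·0.9675·0.5871 − 170·0.4960 = 102.2435 − 84.3200 = 17.9235

17.92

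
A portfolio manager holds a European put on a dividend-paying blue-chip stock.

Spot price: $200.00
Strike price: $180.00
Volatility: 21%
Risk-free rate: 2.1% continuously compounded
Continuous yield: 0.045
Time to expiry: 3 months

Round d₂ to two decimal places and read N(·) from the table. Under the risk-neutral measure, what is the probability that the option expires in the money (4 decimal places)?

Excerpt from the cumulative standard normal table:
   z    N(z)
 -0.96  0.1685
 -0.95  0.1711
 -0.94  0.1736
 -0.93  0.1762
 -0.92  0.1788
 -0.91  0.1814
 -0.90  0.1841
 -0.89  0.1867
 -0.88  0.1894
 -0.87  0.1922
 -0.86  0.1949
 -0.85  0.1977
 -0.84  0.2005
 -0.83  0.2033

0.1867

T = 0.25;  σ√T = 0.1050
ln(S/K) + (r − q + σ²/2)T = ln(200/180) + (0.021 − 0.045 + 0.21²/2)·0.25 = 0.1054 − 0.0005 = 0.1049
d₁ = 0.1049 / 0.1050 = 0.9988 ⇒ 1.00
d₂ = d₁ − σ√T = 0.9988 − 0.1050 = 0.8938 ⇒ 0.89
Pr(exercise) under Q = N(−d₂) = N(-0.89) = 0.1867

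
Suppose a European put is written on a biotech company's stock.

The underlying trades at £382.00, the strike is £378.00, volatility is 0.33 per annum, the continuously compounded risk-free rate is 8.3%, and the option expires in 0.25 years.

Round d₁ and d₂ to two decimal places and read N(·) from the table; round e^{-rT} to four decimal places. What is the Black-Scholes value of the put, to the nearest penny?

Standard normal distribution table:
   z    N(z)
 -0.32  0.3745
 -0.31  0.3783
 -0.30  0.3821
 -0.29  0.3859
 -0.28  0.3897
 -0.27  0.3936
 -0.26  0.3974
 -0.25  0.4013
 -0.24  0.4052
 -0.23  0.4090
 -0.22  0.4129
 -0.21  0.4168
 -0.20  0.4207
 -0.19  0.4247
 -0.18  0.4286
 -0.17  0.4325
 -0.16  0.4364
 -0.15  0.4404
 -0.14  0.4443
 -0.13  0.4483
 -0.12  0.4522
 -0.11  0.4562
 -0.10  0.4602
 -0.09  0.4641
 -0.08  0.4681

£18.55

σ√T = 0.33·√0.25 = 0.1650
ln(S/K) + (r + σ²/2)T = ln(382/378) + (0.083 + 0.33²/2)·0.25 = 0.0105 + 0.0344 = 0.0449
d₁ = 0.0449 / 0.1650 = 0.2721 ⇒ 0.27
d₂ = d₁ − σ√T = 0.2721 − 0.1650 = 0.1071 ⇒ 0.11
e^(−rT) = e^(−0.083·0.25) = 0.9795
P = 378·0.9795·N(-0.11) − 382·N(-0.27) = 378·0.9795·0.4562 − 382·0.3936 = 168.9085 − 150.3552 = 18.5533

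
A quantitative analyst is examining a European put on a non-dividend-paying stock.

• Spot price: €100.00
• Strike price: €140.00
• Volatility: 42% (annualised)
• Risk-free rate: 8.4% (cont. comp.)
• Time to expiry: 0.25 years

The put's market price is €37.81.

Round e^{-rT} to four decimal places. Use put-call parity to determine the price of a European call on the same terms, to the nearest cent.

e^(−rT) = e^(−0.084·0.25) = 0.9792
Put-call parity: C − P = S − K·e^(−rT) = 100 − 140·0.9792 = 100 − 137.0880 = -37.0880
C = P + (C − P) = 37.81 + (-37.0880) = 0.7220

€0.72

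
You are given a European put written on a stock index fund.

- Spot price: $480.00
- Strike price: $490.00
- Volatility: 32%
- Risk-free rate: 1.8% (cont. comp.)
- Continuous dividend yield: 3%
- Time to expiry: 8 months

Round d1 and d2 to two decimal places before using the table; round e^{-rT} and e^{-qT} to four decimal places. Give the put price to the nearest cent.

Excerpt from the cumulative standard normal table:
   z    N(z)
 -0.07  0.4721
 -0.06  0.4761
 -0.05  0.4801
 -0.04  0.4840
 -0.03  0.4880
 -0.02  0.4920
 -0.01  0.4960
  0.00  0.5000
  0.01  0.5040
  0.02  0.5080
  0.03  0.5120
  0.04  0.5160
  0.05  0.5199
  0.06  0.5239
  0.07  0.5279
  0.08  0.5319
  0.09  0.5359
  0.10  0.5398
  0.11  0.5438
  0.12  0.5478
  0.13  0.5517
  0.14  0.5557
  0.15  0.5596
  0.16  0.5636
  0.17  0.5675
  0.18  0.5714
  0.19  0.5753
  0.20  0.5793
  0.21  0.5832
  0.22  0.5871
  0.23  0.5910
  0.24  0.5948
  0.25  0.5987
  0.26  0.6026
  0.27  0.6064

σ√T = 0.32·√0.6667 = 0.2613
d₁ = [ln(480/490) + (0.018 − 0.03 + 0.32²/2)·0.6667] / 0.2613 = [-0.0206 + 0.0261] / 0.2613 = 0.0211 ⇒ 0.02
d₂ = d₁ − σ√T = 0.0211 − 0.2613 = -0.2402 ⇒ -0.24
exp(−qT) = exp(−0.03·0.6667) = 0.9802;  exp(−rT) = exp(−0.018·0.6667) = 0.9881
P = 490·0.9881·N(0.24) − 480·0.9802·N(-0.02) = 490·0.9881·0.5948 − 480·0.9802·0.4920 = 287.9837 − 231.4840 = 56.4997

$56.50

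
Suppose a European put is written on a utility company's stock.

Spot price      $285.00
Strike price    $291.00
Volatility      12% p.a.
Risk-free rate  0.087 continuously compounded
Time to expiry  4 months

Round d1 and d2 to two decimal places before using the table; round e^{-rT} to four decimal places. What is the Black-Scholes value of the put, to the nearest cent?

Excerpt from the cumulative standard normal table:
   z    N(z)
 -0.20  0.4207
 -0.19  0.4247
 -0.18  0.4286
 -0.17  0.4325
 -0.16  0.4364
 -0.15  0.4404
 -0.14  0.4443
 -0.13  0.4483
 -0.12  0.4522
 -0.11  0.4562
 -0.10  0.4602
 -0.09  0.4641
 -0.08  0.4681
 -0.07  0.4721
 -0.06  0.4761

T = 0.3333;  σ√T = 0.0693
ln(S/K) + (r + σ²/2)T = ln(285/291) + (0.087 + 0.12²/2)·0.3333 = -0.0208 + 0.0314 = 0.0106
d₁ = 0.0106 / 0.0693 = 0.1525 ≈ 0.15
d₂ = d₁ − σ√T = 0.1525 − 0.0693 = 0.0832 ≈ 0.08
e^(−rT) = e^(−0.087·0.3333) = 0.9714
N(−d₂) = N(-0.08) = 0.4681;  N(−d₁) = N(-0.15) = 0.4404
P = 291·0.9714·0.4681 − 285·0.4404 = 132.3213 − 125.5140 = 6.8073

$6.81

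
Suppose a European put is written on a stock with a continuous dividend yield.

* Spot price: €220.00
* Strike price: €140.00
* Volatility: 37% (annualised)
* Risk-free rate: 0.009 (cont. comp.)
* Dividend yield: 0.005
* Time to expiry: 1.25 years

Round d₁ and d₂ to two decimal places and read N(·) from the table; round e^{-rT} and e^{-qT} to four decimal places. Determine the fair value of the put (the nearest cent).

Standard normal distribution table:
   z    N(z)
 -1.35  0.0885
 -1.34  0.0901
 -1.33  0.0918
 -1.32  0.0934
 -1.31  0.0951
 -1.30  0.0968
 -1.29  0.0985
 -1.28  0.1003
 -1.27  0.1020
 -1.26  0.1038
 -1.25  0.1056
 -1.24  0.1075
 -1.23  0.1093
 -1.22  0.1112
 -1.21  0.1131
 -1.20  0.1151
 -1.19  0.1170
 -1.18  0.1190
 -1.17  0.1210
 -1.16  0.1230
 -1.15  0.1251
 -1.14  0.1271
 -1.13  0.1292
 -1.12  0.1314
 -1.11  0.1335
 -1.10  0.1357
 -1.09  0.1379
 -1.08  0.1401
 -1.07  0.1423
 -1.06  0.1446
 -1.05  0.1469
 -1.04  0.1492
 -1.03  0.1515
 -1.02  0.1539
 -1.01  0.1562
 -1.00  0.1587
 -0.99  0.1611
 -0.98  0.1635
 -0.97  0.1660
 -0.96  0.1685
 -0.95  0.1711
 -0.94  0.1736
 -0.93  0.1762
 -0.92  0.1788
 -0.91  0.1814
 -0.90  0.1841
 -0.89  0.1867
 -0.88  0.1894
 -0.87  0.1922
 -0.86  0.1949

T = 1.25;  σ√T = 0.4137
d₁ = [ln(220/140) + (0.009 − 0.005 + ½·0.37²)·1.25] / (σ√T) = (0.4520 + 0.0906) / 0.4137 = 1.3115 ≈ 1.31
d₂ = 1.3115 − 0.4137 = 0.8979 ≈ 0.90
exp(−qT) = exp(−0.005·1.25) = 0.9938;  exp(−rT) = exp(−0.009·1.25) = 0.9888
N(−d₂) = N(-0.90) = 0.1841;  N(−d₁) = N(-1.31) = 0.0951
P = 140·0.9888·0.1841 − 220·0.9938·0.0951 = 25.4853 − 20.7923 = 4.6930

€4.69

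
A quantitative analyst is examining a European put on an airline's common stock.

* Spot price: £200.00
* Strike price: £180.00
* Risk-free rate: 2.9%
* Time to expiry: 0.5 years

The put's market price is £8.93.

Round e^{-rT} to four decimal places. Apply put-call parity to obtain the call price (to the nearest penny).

£31.52

e^(−rT) = e^(−0.029·0.5) = 0.9856
Put-call parity: C − P = S − K·e^(−rT) = 200 − 180·0.9856 = 200 − 177.4080 = 22.5920
C = P + (C − P) = 8.93 + (22.5920) = 31.5220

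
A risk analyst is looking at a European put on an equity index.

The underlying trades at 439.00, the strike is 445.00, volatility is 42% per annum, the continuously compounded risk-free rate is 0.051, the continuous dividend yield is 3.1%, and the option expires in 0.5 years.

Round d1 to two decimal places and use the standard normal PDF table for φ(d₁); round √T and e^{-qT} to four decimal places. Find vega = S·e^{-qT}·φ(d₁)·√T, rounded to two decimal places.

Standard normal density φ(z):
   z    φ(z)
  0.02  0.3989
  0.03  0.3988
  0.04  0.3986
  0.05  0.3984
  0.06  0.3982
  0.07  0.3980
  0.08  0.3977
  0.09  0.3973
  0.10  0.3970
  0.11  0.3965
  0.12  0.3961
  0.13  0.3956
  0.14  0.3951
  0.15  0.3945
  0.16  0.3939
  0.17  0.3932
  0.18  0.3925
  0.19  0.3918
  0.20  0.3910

120.76

T = 0.5;  σ√T = 0.2970
d₁ = [ln(439/445) + (0.051 − 0.031 + 0.42²/2)·0.5] / 0.2970 = [-0.0136 + 0.0541] / 0.2970 = 0.1365 ≈ 0.14
√T = √0.5 = 0.7071
φ(d₁) = φ(0.14) = 0.3951
exp(−qT) = exp(−0.031·0.5) = 0.9846
vega = S·exp(−qT)·φ(d₁)·√T = 439·0.9846·0.3951·0.7071 = 120.7570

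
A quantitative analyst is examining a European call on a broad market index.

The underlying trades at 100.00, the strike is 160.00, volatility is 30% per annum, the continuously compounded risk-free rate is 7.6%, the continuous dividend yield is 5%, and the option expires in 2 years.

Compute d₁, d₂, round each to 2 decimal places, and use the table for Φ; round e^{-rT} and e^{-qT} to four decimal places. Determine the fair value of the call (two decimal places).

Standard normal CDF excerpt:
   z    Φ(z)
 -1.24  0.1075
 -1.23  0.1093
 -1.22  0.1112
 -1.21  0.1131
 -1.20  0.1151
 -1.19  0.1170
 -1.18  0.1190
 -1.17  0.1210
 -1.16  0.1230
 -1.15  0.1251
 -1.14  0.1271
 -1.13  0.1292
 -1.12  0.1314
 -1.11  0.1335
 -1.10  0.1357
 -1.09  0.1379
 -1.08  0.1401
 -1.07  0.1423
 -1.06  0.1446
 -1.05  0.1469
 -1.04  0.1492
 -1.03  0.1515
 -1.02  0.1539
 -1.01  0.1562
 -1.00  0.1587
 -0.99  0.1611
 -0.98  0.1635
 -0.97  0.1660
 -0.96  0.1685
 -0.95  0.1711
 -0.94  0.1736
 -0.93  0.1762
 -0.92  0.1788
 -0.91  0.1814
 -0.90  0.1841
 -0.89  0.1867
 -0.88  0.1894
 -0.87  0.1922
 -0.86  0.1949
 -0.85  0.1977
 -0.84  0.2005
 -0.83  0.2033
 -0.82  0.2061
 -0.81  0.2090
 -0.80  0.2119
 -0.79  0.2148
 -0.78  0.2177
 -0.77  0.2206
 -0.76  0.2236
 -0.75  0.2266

4.14

T = 2;  σ√T = 0.4243
ln(S/K) + (r − q + σ²/2)T = ln(100/160) + (0.076 − 0.05 + 0.3²/2)·2 = -0.4700 + 0.1420 = -0.3280
d₁ = -0.3280 / 0.4243 = -0.7731 which rounds to -0.77
d₂ = d₁ − σ√T = -0.7731 − 0.4243 = -1.1974 which rounds to -1.20
e^(−qT) = e^(−0.05·2) = 0.9048;  e^(−rT) = e^(−0.076·2) = 0.8590
N(d₁) = N(-0.77) = 0.2206;  N(d₂) = N(-1.20) = 0.1151
C = 100·0.9048·0.2206 − 160·0.8590·0.1151 = 19.9599 − 15.8193 = 4.1405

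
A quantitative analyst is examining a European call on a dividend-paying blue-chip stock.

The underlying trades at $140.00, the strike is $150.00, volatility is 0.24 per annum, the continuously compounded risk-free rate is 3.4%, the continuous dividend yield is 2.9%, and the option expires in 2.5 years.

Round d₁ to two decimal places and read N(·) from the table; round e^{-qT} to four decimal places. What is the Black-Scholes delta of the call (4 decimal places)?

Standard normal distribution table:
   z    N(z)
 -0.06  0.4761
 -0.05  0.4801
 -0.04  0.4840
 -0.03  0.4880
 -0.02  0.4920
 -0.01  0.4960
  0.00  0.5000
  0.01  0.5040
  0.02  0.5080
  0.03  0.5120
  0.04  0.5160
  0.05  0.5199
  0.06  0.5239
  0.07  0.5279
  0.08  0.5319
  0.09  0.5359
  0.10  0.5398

σ√T = 0.24 × 1.5811 = 0.3795
ln(S/K) + (r − q + σ²/2)T = ln(140/150) + (0.034 − 0.029 + 0.24²/2)·2.5 = -0.0690 + 0.0845 = 0.0155
d₁ = 0.0155 / 0.3795 = 0.0409 ≈ 0.04
N(d₁) = N(0.04) = 0.5160
Δ_call = e^(−qT)·N(d₁) = 0.9301·0.5160 = 0.4799

0.4799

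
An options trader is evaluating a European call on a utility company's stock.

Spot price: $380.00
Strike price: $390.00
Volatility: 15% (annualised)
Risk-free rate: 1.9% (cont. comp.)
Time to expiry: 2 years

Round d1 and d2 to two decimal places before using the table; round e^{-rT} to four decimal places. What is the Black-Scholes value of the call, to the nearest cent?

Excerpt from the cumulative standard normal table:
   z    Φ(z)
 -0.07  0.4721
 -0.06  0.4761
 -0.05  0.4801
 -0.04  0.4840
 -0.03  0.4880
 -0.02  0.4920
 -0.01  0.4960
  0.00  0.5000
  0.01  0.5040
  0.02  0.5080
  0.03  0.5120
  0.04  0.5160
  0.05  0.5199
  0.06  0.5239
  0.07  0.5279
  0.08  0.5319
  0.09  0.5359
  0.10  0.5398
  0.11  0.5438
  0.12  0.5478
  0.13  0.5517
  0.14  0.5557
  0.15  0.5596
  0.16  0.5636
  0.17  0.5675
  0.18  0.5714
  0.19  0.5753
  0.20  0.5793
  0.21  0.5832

$33.91

σ√T = 0.15 × 1.4142 = 0.2121
ln(S/K) + (r + σ²/2)T = ln(380/390) + (0.019 + 0.15²/2)·2 = -0.0260 + 0.0605 = 0.0345
d₁ = 0.0345 / 0.2121 = 0.1628 which rounds to 0.16
d₂ = d₁ − σ√T = 0.1628 − 0.2121 = -0.0494 which rounds to -0.05
e^(−rT) = e^(−0.019·2) = 0.9627
N(d₁) = N(0.16) = 0.5636;  N(d₂) = N(-0.05) = 0.4801
C = 380·0.5636 − 390·0.9627·0.4801 = 214.1680 − 180.2550 = 33.9130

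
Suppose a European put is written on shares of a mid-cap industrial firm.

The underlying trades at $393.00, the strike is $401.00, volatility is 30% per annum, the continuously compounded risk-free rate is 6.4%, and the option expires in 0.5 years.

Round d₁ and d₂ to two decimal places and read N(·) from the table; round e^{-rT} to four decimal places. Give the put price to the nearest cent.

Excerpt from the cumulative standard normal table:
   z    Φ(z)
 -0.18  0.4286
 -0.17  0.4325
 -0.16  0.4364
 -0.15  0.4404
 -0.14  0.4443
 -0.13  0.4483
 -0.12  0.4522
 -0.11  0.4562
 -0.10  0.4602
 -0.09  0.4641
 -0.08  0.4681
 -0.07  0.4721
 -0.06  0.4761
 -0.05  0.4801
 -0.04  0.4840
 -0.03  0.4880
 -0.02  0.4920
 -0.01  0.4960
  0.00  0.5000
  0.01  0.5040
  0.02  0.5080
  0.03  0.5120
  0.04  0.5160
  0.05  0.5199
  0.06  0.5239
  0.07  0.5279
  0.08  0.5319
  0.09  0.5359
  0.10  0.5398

$30.41

σ√T = 0.3·√0.5 = 0.2121
d₁ = [ln(393/401) + (0.064 + ½·0.3²)·0.5] / (σ√T) = (-0.0202 + 0.0545) / 0.2121 = 0.1619 ≈ 0.16
d₂ = 0.1619 − 0.2121 = -0.0502 ≈ -0.05
e^(−rT) = e^(−0.064·0.5) = 0.9685
P = 401·0.9685·N(0.05) − 393·N(-0.16) = 401·0.9685·0.5199 − 393·0.4364 = 201.9128 − 171.5052 = 30.4076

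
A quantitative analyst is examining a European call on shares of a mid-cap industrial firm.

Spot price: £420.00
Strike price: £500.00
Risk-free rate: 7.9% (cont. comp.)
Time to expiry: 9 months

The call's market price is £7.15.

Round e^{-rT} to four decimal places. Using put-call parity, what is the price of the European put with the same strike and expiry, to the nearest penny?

exp(−rT) = exp(−0.079·0.75) = 0.9425
Put-call parity: C − P = S − K·e^(−rT) = 420 − 500·0.9425 = 420 − 471.2500 = -51.2500
P = C − (C − P) = 7.15 − (-51.2500) = 58.4000

£58.40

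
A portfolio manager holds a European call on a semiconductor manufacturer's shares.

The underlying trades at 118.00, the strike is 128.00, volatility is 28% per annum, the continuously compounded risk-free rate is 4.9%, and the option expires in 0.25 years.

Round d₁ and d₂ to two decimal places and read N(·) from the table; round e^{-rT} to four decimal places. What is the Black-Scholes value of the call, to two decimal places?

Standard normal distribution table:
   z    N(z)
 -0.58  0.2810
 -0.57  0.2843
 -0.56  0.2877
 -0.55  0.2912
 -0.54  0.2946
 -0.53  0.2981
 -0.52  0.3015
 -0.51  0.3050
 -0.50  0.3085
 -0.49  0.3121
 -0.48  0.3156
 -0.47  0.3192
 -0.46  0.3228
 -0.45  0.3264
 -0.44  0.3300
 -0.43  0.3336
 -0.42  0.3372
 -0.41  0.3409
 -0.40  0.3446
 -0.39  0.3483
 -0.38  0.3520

σ√T = 0.28 × 0.5000 = 0.1400
d₁ = [ln(118/128) + (0.049 + 0.28²/2)·0.25] / 0.1400 = [-0.0813 + 0.0221] / 0.1400 = -0.4235 which rounds to -0.42
d₂ = d₁ − σ√T = -0.4235 − 0.1400 = -0.5635 which rounds to -0.56
exp(−rT) = exp(−0.049·0.25) = 0.9878
N(d₁) = N(-0.42) = 0.3372;  N(d₂) = N(-0.56) = 0.2877
C = 118·0.3372 − 128·0.9878·0.2877 = 39.7896 − 36.3763 = 3.4133

3.41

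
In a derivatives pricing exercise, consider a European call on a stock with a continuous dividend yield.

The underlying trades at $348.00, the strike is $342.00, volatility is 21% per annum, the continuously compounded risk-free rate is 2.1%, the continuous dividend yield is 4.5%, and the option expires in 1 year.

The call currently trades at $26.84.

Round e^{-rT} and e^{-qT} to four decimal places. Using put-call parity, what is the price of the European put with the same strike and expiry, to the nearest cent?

$29.04

e^(−qT) = e^(−0.045·1) = 0.9560;  e^(−rT) = e^(−0.021·1) = 0.9792
Put-call parity: C − P = S·e^(−qT) − K·e^(−rT) = 348·0.9560 − 342·0.9792 = 332.6880 − 334.8864 = -2.1984
P = C − (C − P) = 26.84 − (-2.1984) = 29.0384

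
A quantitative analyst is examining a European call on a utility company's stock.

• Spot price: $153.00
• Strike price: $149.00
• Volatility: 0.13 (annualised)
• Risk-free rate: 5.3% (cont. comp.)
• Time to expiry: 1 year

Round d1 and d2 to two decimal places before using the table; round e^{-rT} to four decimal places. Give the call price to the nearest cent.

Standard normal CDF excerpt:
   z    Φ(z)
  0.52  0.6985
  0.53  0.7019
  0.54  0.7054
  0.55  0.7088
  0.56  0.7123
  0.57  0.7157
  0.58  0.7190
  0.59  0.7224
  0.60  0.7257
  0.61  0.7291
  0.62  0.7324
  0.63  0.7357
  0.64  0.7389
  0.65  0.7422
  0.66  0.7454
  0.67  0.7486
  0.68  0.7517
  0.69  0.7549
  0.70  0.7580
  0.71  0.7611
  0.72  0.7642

σ√T = 0.13·√1 = 0.1300
d₁ = [ln(153/149) + (0.053 + ½·0.13²)·1] / (σ√T) = (0.0265 + 0.0614) / 0.1300 = 0.6765 which rounds to 0.68
d₂ = 0.6765 − 0.1300 = 0.5465 which rounds to 0.55
e^(−rT) = e^(−0.053·1) = 0.9484
C = 153·N(0.68) − 149·0.9484·N(0.55) = 153·0.7517 − 149·0.9484·0.7088 = 115.0101 − 100.1617 = 14.8484

$14.85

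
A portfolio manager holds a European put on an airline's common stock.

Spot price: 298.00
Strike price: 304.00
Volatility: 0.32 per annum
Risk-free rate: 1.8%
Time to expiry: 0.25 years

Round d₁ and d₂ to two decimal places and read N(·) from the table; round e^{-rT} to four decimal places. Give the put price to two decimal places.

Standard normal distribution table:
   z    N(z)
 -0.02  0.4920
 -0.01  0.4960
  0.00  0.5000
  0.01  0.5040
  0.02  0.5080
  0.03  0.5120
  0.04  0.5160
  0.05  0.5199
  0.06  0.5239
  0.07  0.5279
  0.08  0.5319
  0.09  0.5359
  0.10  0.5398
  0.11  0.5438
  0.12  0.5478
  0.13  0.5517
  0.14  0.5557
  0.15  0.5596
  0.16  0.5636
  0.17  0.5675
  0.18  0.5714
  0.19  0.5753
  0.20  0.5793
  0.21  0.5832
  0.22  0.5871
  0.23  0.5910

σ√T = 0.32·√0.25 = 0.1600
d₁ = [ln(298/304) + (0.018 + 0.32²/2)·0.25] / 0.1600 = [-0.0199 + 0.0173] / 0.1600 = -0.0165 ≈ -0.02
d₂ = d₁ − σ√T = -0.0165 − 0.1600 = -0.1765 ≈ -0.18
exp(−rT) = exp(−0.018·0.25) = 0.9955
N(−d₂) = N(0.18) = 0.5714;  N(−d₁) = N(0.02) = 0.5080
P = 304·0.9955·0.5714 − 298·0.5080 = 172.9239 − 151.3840 = 21.5399

21.54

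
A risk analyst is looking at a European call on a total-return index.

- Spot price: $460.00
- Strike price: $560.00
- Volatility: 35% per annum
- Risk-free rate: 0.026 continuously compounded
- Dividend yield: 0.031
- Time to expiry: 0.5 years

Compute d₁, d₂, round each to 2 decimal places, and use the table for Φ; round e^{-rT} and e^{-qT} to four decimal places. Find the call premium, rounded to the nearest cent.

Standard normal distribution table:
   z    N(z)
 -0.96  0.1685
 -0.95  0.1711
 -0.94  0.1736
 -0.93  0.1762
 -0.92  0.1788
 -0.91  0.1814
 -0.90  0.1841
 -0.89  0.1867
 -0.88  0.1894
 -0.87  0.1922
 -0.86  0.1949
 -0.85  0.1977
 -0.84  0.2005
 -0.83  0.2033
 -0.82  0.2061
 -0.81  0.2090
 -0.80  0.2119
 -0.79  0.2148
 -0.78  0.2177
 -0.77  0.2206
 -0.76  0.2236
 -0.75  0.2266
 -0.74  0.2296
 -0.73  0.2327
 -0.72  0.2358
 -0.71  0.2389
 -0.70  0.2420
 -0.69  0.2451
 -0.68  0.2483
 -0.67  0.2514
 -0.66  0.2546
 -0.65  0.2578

σ√T = 0.35 × 0.7071 = 0.2475
d₁ = [ln(460/560) + (0.026 − 0.031 + 0.35²/2)·0.5] / 0.2475 = [-0.1967 + 0.0281] / 0.2475 = -0.6812 ⇒ -0.68
d₂ = d₁ − σ√T = -0.6812 − 0.2475 = -0.9287 ⇒ -0.93
exp(−qT) = exp(−0.031·0.5) = 0.9846;  exp(−rT) = exp(−0.026·0.5) = 0.9871
N(d₁) = N(-0.68) = 0.2483;  N(d₂) = N(-0.93) = 0.1762
C = 460·0.9846·0.2483 − 560·0.9871·0.1762 = 112.4590 − 97.3991 = 15.0599

$15.06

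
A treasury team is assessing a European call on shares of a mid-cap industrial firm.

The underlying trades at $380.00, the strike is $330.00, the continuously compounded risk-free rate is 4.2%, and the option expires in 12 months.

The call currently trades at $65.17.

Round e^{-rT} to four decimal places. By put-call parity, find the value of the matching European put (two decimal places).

exp(−rT) = exp(−0.042·1) = 0.9589
Put-call parity: C − P = S − K·e^(−rT) = 380 − 330·0.9589 = 380 − 316.4370 = 63.5630
P = C − (C − P) = 65.17 − (63.5630) = 1.6070

$1.61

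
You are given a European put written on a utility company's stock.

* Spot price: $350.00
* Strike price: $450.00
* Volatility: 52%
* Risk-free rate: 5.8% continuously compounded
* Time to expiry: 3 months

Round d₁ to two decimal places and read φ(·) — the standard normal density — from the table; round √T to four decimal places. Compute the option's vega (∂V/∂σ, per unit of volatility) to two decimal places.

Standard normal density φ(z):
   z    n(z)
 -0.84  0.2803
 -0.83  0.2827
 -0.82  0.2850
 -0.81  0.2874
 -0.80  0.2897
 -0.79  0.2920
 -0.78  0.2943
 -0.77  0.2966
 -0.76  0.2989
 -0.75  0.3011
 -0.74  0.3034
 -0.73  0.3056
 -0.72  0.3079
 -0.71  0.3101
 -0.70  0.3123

σ√T = 0.52 × 0.5000 = 0.2600
d₁ = [ln(350/450) + (0.058 + 0.52²/2)·0.25] / 0.2600 = [-0.2513 + 0.0483] / 0.2600 = -0.7808 → -0.78
√T = √0.25 = 0.5000
φ(d₁) = φ(-0.78) = 0.2943
vega = S·φ(d₁)·√T = 350·0.2943·0.5000 = 51.5025
(The call has the same vega.)

51.50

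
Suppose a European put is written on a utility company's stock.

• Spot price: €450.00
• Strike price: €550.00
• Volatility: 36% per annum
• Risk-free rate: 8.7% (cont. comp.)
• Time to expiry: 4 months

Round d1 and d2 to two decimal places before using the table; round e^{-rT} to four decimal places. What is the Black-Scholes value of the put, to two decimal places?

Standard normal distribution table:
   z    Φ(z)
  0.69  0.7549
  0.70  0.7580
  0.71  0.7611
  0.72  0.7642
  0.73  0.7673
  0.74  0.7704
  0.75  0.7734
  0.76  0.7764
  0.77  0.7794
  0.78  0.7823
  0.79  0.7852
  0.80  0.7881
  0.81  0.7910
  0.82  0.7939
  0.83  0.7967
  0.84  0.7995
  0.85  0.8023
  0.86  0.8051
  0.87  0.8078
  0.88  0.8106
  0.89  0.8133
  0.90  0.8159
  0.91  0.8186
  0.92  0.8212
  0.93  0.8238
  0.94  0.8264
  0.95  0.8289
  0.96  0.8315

σ√T = 0.36·√0.3333 = 0.2078
d₁ = [ln(450/550) + (0.087 + 0.36²/2)·0.3333] / 0.2078 = [-0.2007 + 0.0506] / 0.2078 = -0.7220 ≈ -0.72
d₂ = d₁ − σ√T = -0.7220 − 0.2078 = -0.9299 ≈ -0.93
exp(−rT) = exp(−0.087·0.3333) = 0.9714
N(−d₂) = N(0.93) = 0.8238;  N(−d₁) = N(0.72) = 0.7642
P = 550·0.9714·0.8238 − 450·0.7642 = 440.1316 − 343.8900 = 96.2416

€96.24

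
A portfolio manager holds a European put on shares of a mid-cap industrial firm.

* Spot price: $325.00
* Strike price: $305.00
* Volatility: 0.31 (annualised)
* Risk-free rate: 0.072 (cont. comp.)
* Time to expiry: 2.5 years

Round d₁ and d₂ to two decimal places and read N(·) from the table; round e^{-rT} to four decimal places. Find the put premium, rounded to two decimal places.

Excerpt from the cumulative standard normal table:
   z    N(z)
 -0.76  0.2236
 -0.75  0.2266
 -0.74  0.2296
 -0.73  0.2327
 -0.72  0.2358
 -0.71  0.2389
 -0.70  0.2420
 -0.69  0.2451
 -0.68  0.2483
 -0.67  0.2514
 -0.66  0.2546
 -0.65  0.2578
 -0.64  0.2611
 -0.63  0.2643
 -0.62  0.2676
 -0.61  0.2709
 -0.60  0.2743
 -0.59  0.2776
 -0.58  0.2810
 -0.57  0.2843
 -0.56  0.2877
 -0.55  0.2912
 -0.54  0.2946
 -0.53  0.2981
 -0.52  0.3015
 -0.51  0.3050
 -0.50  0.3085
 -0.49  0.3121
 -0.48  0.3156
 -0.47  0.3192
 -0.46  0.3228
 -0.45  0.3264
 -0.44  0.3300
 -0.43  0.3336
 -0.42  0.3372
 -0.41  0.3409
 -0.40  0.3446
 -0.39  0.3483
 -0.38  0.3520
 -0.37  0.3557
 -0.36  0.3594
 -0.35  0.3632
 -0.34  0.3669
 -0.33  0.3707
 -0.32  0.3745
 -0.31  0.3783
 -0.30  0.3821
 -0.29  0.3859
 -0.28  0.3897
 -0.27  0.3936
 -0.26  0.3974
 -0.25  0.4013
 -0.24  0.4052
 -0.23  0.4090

$27.62

σ√T = 0.31 × 1.5811 = 0.4902
ln(S/K) + (r + σ²/2)T = ln(325/305) + (0.072 + 0.31²/2)·2.5 = 0.0635 + 0.3001 = 0.3636
d₁ = 0.3636 / 0.4902 = 0.7419 which rounds to 0.74
d₂ = d₁ − σ√T = 0.7419 − 0.4902 = 0.2517 which rounds to 0.25
exp(−rT) = exp(−0.072·2.5) = 0.8353
N(−d₂) = N(-0.25) = 0.4013;  N(−d₁) = N(-0.74) = 0.2296
P = 305·0.8353·0.4013 − 325·0.2296 = 102.2378 − 74.6200 = 27.6178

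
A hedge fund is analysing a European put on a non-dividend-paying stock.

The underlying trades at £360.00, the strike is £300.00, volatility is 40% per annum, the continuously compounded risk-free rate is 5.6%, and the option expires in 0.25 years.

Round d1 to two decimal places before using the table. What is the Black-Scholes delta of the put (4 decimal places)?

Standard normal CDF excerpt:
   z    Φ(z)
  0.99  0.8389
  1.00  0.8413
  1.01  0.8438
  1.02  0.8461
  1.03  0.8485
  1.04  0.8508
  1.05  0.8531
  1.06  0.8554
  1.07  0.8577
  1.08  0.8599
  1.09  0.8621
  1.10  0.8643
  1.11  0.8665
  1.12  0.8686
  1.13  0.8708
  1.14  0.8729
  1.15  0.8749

-0.1401

σ√T = 0.4 × 0.5000 = 0.2000
ln(S/K) + (r + σ²/2)T = ln(360/300) + (0.056 + 0.4²/2)·0.25 = 0.1823 + 0.0340 = 0.2163
d₁ = 0.2163 / 0.2000 = 1.0816 which rounds to 1.08
N(d₁) = N(1.08) = 0.8599
Δ_put = N(d₁) − 1 = 0.8599 − 1 = -0.1401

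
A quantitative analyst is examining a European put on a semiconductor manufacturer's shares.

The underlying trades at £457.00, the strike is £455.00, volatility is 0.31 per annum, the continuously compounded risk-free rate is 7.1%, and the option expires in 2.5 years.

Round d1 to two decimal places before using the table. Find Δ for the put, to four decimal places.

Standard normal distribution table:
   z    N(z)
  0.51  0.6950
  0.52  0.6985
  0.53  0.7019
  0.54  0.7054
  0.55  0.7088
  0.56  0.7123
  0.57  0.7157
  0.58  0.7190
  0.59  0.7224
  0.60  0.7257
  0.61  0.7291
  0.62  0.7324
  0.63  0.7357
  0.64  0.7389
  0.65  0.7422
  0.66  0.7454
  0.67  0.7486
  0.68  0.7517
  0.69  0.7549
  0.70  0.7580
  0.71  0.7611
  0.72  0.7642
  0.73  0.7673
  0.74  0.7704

σ√T = 0.31 × 1.5811 = 0.4902
d₁ = [ln(457/455) + (0.071 + ½·0.31²)·2.5] / (σ√T) = (0.0044 + 0.2976) / 0.4902 = 0.6162 ⇒ 0.62
N(d₁) = N(0.62) = 0.7324
Δ_put = N(d₁) − 1 = 0.7324 − 1 = -0.2676

-0.2676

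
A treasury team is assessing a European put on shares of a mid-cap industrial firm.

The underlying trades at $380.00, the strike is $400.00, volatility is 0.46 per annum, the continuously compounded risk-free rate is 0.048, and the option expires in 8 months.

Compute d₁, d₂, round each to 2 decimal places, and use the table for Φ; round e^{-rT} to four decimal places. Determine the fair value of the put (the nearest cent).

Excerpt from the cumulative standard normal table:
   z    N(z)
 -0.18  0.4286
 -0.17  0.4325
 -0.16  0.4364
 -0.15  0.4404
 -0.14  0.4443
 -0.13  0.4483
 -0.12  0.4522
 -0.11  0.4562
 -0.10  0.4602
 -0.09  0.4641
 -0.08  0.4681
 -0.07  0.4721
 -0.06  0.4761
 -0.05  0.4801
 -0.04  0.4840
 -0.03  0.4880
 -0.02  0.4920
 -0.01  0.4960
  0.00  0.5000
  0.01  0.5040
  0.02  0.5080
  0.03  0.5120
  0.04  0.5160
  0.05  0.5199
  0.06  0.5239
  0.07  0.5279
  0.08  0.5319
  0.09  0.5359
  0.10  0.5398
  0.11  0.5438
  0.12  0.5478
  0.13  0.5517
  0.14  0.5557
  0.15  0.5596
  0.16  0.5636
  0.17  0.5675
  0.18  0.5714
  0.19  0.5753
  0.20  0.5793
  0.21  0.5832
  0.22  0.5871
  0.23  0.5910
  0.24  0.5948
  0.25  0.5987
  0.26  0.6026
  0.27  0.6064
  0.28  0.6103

T = 0.6667;  σ√T = 0.3756
d₁ = [ln(380/400) + (0.048 + ½·0.46²)·0.6667] / (σ√T) = (-0.0513 + 0.1025) / 0.3756 = 0.1364 ≈ 0.14
d₂ = 0.1364 − 0.3756 = -0.2392 ≈ -0.24
exp(−rT) = exp(−0.048·0.6667) = 0.9685
N(−d₂) = N(0.24) = 0.5948;  N(−d₁) = N(-0.14) = 0.4443
P = 400·0.9685·0.5948 − 380·0.4443 = 230.4255 − 168.8340 = 61.5915

$61.59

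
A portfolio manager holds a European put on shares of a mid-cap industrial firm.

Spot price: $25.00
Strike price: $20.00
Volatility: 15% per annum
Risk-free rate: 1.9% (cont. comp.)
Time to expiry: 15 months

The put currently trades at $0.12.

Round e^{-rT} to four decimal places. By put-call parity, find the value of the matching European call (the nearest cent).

$5.59

e^(−rT) = e^(−0.019·1.25) = 0.9765
Put-call parity: C − P = S − K·e^(−rT) = 25 − 20·0.9765 = 25 − 19.5300 = 5.4700
C = P + (C − P) = 0.12 + (5.4700) = 5.5900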